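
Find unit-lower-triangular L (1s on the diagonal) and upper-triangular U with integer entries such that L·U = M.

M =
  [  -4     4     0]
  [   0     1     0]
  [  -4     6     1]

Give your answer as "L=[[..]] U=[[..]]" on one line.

  row1 -= 0·row0 → [0,1,0]
  row2 -= 1·row0 → [0,2,1]
  row2 -= 2·row1 → [0,0,1]

L=[[1,0,0],[0,1,0],[1,2,1]] U=[[-4,4,0],[0,1,0],[0,0,1]]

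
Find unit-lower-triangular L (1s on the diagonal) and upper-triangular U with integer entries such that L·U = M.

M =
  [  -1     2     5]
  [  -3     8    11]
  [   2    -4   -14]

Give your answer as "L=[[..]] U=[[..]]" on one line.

  row1 -= 3·row0 → [0,2,-4]
  row2 -= -2·row0 → [0,0,-4]
  row2 -= 0·row1 → [0,0,-4]

L=[[1,0,0],[3,1,0],[-2,0,1]] U=[[-1,2,5],[0,2,-4],[0,0,-4]]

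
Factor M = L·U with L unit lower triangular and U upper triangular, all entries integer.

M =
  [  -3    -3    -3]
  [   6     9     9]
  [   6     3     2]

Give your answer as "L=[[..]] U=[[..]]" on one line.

  row1 -= -2·row0 → [0,3,3]
  row2 -= -2·row0 → [0,-3,-4]
  row2 -= -1·row1 → [0,0,-1]

L=[[1,0,0],[-2,1,0],[-2,-1,1]] U=[[-3,-3,-3],[0,3,3],[0,0,-1]]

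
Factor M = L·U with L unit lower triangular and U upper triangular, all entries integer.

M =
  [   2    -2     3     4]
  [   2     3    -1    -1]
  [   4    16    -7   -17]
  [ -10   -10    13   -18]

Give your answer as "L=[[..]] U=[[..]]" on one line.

  row1 -= 1·row0 → [0,5,-4,-5]
  row2 -= 2·row0 → [0,20,-13,-25]
  row3 -= -5·row0 → [0,-20,28,2]
  row2 -= 4·row1 → [0,0,3,-5]
  row3 -= -4·row1 → [0,0,12,-18]
  row3 -= 4·row2 → [0,0,0,2]

L=[[1,0,0,0],[1,1,0,0],[2,4,1,0],[-5,-4,4,1]] U=[[2,-2,3,4],[0,5,-4,-5],[0,0,3,-5],[0,0,0,2]]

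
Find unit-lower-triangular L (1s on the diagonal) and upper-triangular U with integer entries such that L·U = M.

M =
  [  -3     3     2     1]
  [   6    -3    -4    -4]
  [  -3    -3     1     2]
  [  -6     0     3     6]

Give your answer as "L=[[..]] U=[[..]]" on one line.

L=[[1,0,0,0],[-2,1,0,0],[1,-2,1,0],[2,-2,1,1]] U=[[-3,3,2,1],[0,3,0,-2],[0,0,-1,-3],[0,0,0,3]]

  R1 -= -2·R0 → [0,3,0,-2]
  R2 -= 1·R0 → [0,-6,-1,1]
  R3 -= 2·R0 → [0,-6,-1,4]
  R2 -= -2·R1 → [0,0,-1,-3]
  R3 -= -2·R1 → [0,0,-1,0]
  R3 -= 1·R2 → [0,0,0,3]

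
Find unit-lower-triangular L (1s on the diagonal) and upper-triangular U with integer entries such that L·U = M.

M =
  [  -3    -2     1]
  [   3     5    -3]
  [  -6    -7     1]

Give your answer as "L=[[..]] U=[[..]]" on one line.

  row1 -= -1·row0 → [0,3,-2]
  row2 -= 2·row0 → [0,-3,-1]
  row2 -= -1·row1 → [0,0,-3]

L=[[1,0,0],[-1,1,0],[2,-1,1]] U=[[-3,-2,1],[0,3,-2],[0,0,-3]]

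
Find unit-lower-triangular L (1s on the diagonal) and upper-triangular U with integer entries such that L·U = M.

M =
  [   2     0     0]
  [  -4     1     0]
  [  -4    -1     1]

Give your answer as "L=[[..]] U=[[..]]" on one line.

  r1 -= -2·r0 → [0,1,0]
  r2 -= -2·r0 → [0,-1,1]
  r2 -= -1·r1 → [0,0,1]

L=[[1,0,0],[-2,1,0],[-2,-1,1]] U=[[2,0,0],[0,1,0],[0,0,1]]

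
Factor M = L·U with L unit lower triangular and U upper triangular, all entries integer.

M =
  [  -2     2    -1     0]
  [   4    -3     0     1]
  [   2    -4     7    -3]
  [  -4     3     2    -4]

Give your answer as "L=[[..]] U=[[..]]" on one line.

L=[[1,0,0,0],[-2,1,0,0],[-1,-2,1,0],[2,-1,1,1]] U=[[-2,2,-1,0],[0,1,-2,1],[0,0,2,-1],[0,0,0,-2]]

  row1 -= -2·row0 → [0,1,-2,1]
  row2 -= -1·row0 → [0,-2,6,-3]
  row3 -= 2·row0 → [0,-1,4,-4]
  row2 -= -2·row1 → [0,0,2,-1]
  row3 -= -1·row1 → [0,0,2,-3]
  row3 -= 1·row2 → [0,0,0,-2]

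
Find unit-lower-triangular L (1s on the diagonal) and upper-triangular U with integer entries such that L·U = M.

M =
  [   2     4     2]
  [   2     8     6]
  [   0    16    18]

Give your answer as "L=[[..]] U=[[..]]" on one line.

L=[[1,0,0],[1,1,0],[0,4,1]] U=[[2,4,2],[0,4,4],[0,0,2]]

  R1 -= 1·R0 → [0,4,4]
  R2 -= 0·R0 → [0,16,18]
  R2 -= 4·R1 → [0,0,2]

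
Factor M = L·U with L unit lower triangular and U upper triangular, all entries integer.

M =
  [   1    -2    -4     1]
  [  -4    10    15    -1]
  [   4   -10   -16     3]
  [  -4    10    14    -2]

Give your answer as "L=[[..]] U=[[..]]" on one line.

L=[[1,0,0,0],[-4,1,0,0],[4,-1,1,0],[-4,1,1,1]] U=[[1,-2,-4,1],[0,2,-1,3],[0,0,-1,2],[0,0,0,-3]]

  R1 -= -4·R0 → [0,2,-1,3]
  R2 -= 4·R0 → [0,-2,0,-1]
  R3 -= -4·R0 → [0,2,-2,2]
  R2 -= -1·R1 → [0,0,-1,2]
  R3 -= 1·R1 → [0,0,-1,-1]
  R3 -= 1·R2 → [0,0,0,-3]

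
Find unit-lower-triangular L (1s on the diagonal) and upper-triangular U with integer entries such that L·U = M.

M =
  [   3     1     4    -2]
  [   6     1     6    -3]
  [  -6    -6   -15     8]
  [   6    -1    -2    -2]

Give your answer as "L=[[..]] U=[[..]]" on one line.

  R1 -= 2·R0 → [0,-1,-2,1]
  R2 -= -2·R0 → [0,-4,-7,4]
  R3 -= 2·R0 → [0,-3,-10,2]
  R2 -= 4·R1 → [0,0,1,0]
  R3 -= 3·R1 → [0,0,-4,-1]
  R3 -= -4·R2 → [0,0,0,-1]

L=[[1,0,0,0],[2,1,0,0],[-2,4,1,0],[2,3,-4,1]] U=[[3,1,4,-2],[0,-1,-2,1],[0,0,1,0],[0,0,0,-1]]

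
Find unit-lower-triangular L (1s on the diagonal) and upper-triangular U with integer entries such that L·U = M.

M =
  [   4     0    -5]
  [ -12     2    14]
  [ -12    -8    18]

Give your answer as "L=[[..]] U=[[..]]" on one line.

L=[[1,0,0],[-3,1,0],[-3,-4,1]] U=[[4,0,-5],[0,2,-1],[0,0,-1]]

  R1 -= -3·R0 → [0,2,-1]
  R2 -= -3·R0 → [0,-8,3]
  R2 -= -4·R1 → [0,0,-1]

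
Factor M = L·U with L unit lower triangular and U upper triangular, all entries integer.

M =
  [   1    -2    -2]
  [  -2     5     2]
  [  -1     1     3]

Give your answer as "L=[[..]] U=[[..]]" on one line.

L=[[1,0,0],[-2,1,0],[-1,-1,1]] U=[[1,-2,-2],[0,1,-2],[0,0,-1]]

  r1 -= -2·r0 → [0,1,-2]
  r2 -= -1·r0 → [0,-1,1]
  r2 -= -1·r1 → [0,0,-1]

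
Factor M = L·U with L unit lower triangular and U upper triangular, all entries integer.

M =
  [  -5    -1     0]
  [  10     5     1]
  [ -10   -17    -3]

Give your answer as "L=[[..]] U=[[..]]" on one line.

  r1 -= -2·r0 → [0,3,1]
  r2 -= 2·r0 → [0,-15,-3]
  r2 -= -5·r1 → [0,0,2]

L=[[1,0,0],[-2,1,0],[2,-5,1]] U=[[-5,-1,0],[0,3,1],[0,0,2]]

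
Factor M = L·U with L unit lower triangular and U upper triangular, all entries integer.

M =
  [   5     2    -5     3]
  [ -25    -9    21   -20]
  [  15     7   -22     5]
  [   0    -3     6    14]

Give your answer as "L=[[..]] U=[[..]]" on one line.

  r1 -= -5·r0 → [0,1,-4,-5]
  r2 -= 3·r0 → [0,1,-7,-4]
  r3 -= 0·r0 → [0,-3,6,14]
  r2 -= 1·r1 → [0,0,-3,1]
  r3 -= -3·r1 → [0,0,-6,-1]
  r3 -= 2·r2 → [0,0,0,-3]

L=[[1,0,0,0],[-5,1,0,0],[3,1,1,0],[0,-3,2,1]] U=[[5,2,-5,3],[0,1,-4,-5],[0,0,-3,1],[0,0,0,-3]]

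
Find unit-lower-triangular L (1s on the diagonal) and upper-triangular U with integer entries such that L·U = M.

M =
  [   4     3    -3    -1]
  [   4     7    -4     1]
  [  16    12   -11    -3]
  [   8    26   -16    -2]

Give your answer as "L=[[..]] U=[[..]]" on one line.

L=[[1,0,0,0],[1,1,0,0],[4,0,1,0],[2,5,-5,1]] U=[[4,3,-3,-1],[0,4,-1,2],[0,0,1,1],[0,0,0,-5]]

  r1 -= 1·r0 → [0,4,-1,2]
  r2 -= 4·r0 → [0,0,1,1]
  r3 -= 2·r0 → [0,20,-10,0]
  r2 -= 0·r1 → [0,0,1,1]
  r3 -= 5·r1 → [0,0,-5,-10]
  r3 -= -5·r2 → [0,0,0,-5]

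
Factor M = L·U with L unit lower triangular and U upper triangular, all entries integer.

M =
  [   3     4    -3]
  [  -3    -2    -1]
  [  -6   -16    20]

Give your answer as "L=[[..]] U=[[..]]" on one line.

  row1 -= -1·row0 → [0,2,-4]
  row2 -= -2·row0 → [0,-8,14]
  row2 -= -4·row1 → [0,0,-2]

L=[[1,0,0],[-1,1,0],[-2,-4,1]] U=[[3,4,-3],[0,2,-4],[0,0,-2]]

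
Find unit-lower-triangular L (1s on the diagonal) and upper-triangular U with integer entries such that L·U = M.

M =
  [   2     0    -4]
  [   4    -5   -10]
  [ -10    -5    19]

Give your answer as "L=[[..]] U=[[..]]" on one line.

  r1 -= 2·r0 → [0,-5,-2]
  r2 -= -5·r0 → [0,-5,-1]
  r2 -= 1·r1 → [0,0,1]

L=[[1,0,0],[2,1,0],[-5,1,1]] U=[[2,0,-4],[0,-5,-2],[0,0,1]]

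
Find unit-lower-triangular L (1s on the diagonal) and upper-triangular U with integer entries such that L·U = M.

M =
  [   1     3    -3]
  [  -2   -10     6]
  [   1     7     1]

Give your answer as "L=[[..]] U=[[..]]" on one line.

  r1 -= -2·r0 → [0,-4,0]
  r2 -= 1·r0 → [0,4,4]
  r2 -= -1·r1 → [0,0,4]

L=[[1,0,0],[-2,1,0],[1,-1,1]] U=[[1,3,-3],[0,-4,0],[0,0,4]]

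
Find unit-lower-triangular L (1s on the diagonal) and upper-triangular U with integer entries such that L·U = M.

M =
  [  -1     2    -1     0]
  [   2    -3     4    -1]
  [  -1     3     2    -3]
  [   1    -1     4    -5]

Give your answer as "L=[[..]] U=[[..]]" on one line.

L=[[1,0,0,0],[-2,1,0,0],[1,1,1,0],[-1,1,1,1]] U=[[-1,2,-1,0],[0,1,2,-1],[0,0,1,-2],[0,0,0,-2]]

  r1 -= -2·r0 → [0,1,2,-1]
  r2 -= 1·r0 → [0,1,3,-3]
  r3 -= -1·r0 → [0,1,3,-5]
  r2 -= 1·r1 → [0,0,1,-2]
  r3 -= 1·r1 → [0,0,1,-4]
  r3 -= 1·r2 → [0,0,0,-2]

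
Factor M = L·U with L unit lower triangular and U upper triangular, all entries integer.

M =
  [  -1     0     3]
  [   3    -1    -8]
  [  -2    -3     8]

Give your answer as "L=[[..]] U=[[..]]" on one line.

  R1 -= -3·R0 → [0,-1,1]
  R2 -= 2·R0 → [0,-3,2]
  R2 -= 3·R1 → [0,0,-1]

L=[[1,0,0],[-3,1,0],[2,3,1]] U=[[-1,0,3],[0,-1,1],[0,0,-1]]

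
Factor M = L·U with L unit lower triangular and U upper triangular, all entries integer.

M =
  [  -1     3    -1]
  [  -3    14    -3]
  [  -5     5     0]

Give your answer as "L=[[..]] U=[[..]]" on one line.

L=[[1,0,0],[3,1,0],[5,-2,1]] U=[[-1,3,-1],[0,5,0],[0,0,5]]

  r1 -= 3·r0 → [0,5,0]
  r2 -= 5·r0 → [0,-10,5]
  r2 -= -2·r1 → [0,0,5]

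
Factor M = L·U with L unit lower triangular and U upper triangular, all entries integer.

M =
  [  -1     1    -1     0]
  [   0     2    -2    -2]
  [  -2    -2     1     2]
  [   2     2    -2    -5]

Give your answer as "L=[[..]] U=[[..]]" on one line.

  R1 -= 0·R0 → [0,2,-2,-2]
  R2 -= 2·R0 → [0,-4,3,2]
  R3 -= -2·R0 → [0,4,-4,-5]
  R2 -= -2·R1 → [0,0,-1,-2]
  R3 -= 2·R1 → [0,0,0,-1]
  R3 -= 0·R2 → [0,0,0,-1]

L=[[1,0,0,0],[0,1,0,0],[2,-2,1,0],[-2,2,0,1]] U=[[-1,1,-1,0],[0,2,-2,-2],[0,0,-1,-2],[0,0,0,-1]]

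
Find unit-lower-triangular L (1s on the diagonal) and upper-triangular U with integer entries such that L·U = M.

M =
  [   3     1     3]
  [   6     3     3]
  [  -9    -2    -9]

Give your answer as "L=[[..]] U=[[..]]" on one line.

L=[[1,0,0],[2,1,0],[-3,1,1]] U=[[3,1,3],[0,1,-3],[0,0,3]]

  row1 -= 2·row0 → [0,1,-3]
  row2 -= -3·row0 → [0,1,0]
  row2 -= 1·row1 → [0,0,3]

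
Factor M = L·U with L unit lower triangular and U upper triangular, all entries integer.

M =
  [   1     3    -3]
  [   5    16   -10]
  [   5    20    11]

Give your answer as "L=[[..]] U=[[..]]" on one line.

L=[[1,0,0],[5,1,0],[5,5,1]] U=[[1,3,-3],[0,1,5],[0,0,1]]

  r1 -= 5·r0 → [0,1,5]
  r2 -= 5·r0 → [0,5,26]
  r2 -= 5·r1 → [0,0,1]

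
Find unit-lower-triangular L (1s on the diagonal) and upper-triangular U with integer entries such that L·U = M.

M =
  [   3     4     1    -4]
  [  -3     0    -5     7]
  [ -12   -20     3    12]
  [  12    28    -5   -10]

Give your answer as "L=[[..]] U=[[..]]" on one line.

L=[[1,0,0,0],[-1,1,0,0],[-4,-1,1,0],[4,3,1,1]] U=[[3,4,1,-4],[0,4,-4,3],[0,0,3,-1],[0,0,0,-2]]

  R1 -= -1·R0 → [0,4,-4,3]
  R2 -= -4·R0 → [0,-4,7,-4]
  R3 -= 4·R0 → [0,12,-9,6]
  R2 -= -1·R1 → [0,0,3,-1]
  R3 -= 3·R1 → [0,0,3,-3]
  R3 -= 1·R2 → [0,0,0,-2]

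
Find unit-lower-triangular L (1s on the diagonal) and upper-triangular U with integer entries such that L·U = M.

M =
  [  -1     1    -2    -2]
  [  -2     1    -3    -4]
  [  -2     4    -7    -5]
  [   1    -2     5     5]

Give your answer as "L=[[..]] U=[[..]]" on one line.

L=[[1,0,0,0],[2,1,0,0],[2,-2,1,0],[-1,1,-2,1]] U=[[-1,1,-2,-2],[0,-1,1,0],[0,0,-1,-1],[0,0,0,1]]

  R1 -= 2·R0 → [0,-1,1,0]
  R2 -= 2·R0 → [0,2,-3,-1]
  R3 -= -1·R0 → [0,-1,3,3]
  R2 -= -2·R1 → [0,0,-1,-1]
  R3 -= 1·R1 → [0,0,2,3]
  R3 -= -2·R2 → [0,0,0,1]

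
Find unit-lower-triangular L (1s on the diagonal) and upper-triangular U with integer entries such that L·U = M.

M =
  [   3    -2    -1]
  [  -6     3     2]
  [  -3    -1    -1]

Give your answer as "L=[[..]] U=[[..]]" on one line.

L=[[1,0,0],[-2,1,0],[-1,3,1]] U=[[3,-2,-1],[0,-1,0],[0,0,-2]]

  R1 -= -2·R0 → [0,-1,0]
  R2 -= -1·R0 → [0,-3,-2]
  R2 -= 3·R1 → [0,0,-2]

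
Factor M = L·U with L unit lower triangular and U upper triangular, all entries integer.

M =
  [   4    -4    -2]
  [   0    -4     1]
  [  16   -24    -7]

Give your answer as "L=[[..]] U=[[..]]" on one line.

L=[[1,0,0],[0,1,0],[4,2,1]] U=[[4,-4,-2],[0,-4,1],[0,0,-1]]

  r1 -= 0·r0 → [0,-4,1]
  r2 -= 4·r0 → [0,-8,1]
  r2 -= 2·r1 → [0,0,-1]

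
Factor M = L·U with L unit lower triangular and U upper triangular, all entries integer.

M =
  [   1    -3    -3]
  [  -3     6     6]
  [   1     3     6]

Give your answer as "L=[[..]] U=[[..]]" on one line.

  R1 -= -3·R0 → [0,-3,-3]
  R2 -= 1·R0 → [0,6,9]
  R2 -= -2·R1 → [0,0,3]

L=[[1,0,0],[-3,1,0],[1,-2,1]] U=[[1,-3,-3],[0,-3,-3],[0,0,3]]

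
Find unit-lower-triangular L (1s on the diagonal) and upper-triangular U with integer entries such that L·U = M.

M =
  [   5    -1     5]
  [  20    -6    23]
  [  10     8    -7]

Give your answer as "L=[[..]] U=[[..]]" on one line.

L=[[1,0,0],[4,1,0],[2,-5,1]] U=[[5,-1,5],[0,-2,3],[0,0,-2]]

  r1 -= 4·r0 → [0,-2,3]
  r2 -= 2·r0 → [0,10,-17]
  r2 -= -5·r1 → [0,0,-2]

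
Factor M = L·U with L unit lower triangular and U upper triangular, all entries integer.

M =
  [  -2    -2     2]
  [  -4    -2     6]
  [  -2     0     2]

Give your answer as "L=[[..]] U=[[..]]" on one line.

  row1 -= 2·row0 → [0,2,2]
  row2 -= 1·row0 → [0,2,0]
  row2 -= 1·row1 → [0,0,-2]

L=[[1,0,0],[2,1,0],[1,1,1]] U=[[-2,-2,2],[0,2,2],[0,0,-2]]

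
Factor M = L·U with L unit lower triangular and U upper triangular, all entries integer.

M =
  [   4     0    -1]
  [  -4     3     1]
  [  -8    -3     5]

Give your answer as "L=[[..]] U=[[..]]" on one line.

L=[[1,0,0],[-1,1,0],[-2,-1,1]] U=[[4,0,-1],[0,3,0],[0,0,3]]

  row1 -= -1·row0 → [0,3,0]
  row2 -= -2·row0 → [0,-3,3]
  row2 -= -1·row1 → [0,0,3]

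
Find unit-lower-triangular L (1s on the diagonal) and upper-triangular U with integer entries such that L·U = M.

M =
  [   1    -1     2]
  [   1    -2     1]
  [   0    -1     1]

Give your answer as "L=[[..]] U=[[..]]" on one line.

L=[[1,0,0],[1,1,0],[0,1,1]] U=[[1,-1,2],[0,-1,-1],[0,0,2]]

  row1 -= 1·row0 → [0,-1,-1]
  row2 -= 0·row0 → [0,-1,1]
  row2 -= 1·row1 → [0,0,2]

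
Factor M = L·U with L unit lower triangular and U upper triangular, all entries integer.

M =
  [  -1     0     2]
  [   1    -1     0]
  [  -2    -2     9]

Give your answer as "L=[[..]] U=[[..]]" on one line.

  row1 -= -1·row0 → [0,-1,2]
  row2 -= 2·row0 → [0,-2,5]
  row2 -= 2·row1 → [0,0,1]

L=[[1,0,0],[-1,1,0],[2,2,1]] U=[[-1,0,2],[0,-1,2],[0,0,1]]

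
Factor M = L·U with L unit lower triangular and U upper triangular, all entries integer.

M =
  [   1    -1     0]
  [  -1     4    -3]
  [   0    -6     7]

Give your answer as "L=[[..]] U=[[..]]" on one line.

  R1 -= -1·R0 → [0,3,-3]
  R2 -= 0·R0 → [0,-6,7]
  R2 -= -2·R1 → [0,0,1]

L=[[1,0,0],[-1,1,0],[0,-2,1]] U=[[1,-1,0],[0,3,-3],[0,0,1]]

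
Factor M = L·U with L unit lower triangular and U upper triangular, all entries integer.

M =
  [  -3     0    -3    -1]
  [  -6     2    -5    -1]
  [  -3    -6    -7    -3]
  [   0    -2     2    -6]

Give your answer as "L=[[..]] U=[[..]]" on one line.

L=[[1,0,0,0],[2,1,0,0],[1,-3,1,0],[0,-1,-3,1]] U=[[-3,0,-3,-1],[0,2,1,1],[0,0,-1,1],[0,0,0,-2]]

  R1 -= 2·R0 → [0,2,1,1]
  R2 -= 1·R0 → [0,-6,-4,-2]
  R3 -= 0·R0 → [0,-2,2,-6]
  R2 -= -3·R1 → [0,0,-1,1]
  R3 -= -1·R1 → [0,0,3,-5]
  R3 -= -3·R2 → [0,0,0,-2]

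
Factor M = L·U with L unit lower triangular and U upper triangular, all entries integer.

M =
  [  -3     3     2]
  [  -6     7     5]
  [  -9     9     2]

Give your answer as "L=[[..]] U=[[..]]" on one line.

L=[[1,0,0],[2,1,0],[3,0,1]] U=[[-3,3,2],[0,1,1],[0,0,-4]]

  row1 -= 2·row0 → [0,1,1]
  row2 -= 3·row0 → [0,0,-4]
  row2 -= 0·row1 → [0,0,-4]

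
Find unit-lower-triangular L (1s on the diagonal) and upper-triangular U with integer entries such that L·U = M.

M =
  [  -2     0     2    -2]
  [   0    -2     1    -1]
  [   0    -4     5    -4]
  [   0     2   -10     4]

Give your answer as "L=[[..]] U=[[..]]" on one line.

L=[[1,0,0,0],[0,1,0,0],[0,2,1,0],[0,-1,-3,1]] U=[[-2,0,2,-2],[0,-2,1,-1],[0,0,3,-2],[0,0,0,-3]]

  row1 -= 0·row0 → [0,-2,1,-1]
  row2 -= 0·row0 → [0,-4,5,-4]
  row3 -= 0·row0 → [0,2,-10,4]
  row2 -= 2·row1 → [0,0,3,-2]
  row3 -= -1·row1 → [0,0,-9,3]
  row3 -= -3·row2 → [0,0,0,-3]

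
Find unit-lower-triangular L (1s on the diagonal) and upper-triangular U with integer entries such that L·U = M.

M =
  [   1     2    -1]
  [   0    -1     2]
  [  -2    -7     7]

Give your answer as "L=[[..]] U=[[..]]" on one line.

  row1 -= 0·row0 → [0,-1,2]
  row2 -= -2·row0 → [0,-3,5]
  row2 -= 3·row1 → [0,0,-1]

L=[[1,0,0],[0,1,0],[-2,3,1]] U=[[1,2,-1],[0,-1,2],[0,0,-1]]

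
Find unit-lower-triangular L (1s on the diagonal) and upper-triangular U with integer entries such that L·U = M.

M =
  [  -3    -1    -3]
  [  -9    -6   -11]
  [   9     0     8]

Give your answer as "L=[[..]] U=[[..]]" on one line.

  R1 -= 3·R0 → [0,-3,-2]
  R2 -= -3·R0 → [0,-3,-1]
  R2 -= 1·R1 → [0,0,1]

L=[[1,0,0],[3,1,0],[-3,1,1]] U=[[-3,-1,-3],[0,-3,-2],[0,0,1]]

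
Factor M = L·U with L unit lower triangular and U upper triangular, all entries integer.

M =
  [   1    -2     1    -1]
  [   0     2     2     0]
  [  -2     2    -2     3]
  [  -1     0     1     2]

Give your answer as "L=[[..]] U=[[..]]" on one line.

L=[[1,0,0,0],[0,1,0,0],[-2,-1,1,0],[-1,-1,2,1]] U=[[1,-2,1,-1],[0,2,2,0],[0,0,2,1],[0,0,0,-1]]

  row1 -= 0·row0 → [0,2,2,0]
  row2 -= -2·row0 → [0,-2,0,1]
  row3 -= -1·row0 → [0,-2,2,1]
  row2 -= -1·row1 → [0,0,2,1]
  row3 -= -1·row1 → [0,0,4,1]
  row3 -= 2·row2 → [0,0,0,-1]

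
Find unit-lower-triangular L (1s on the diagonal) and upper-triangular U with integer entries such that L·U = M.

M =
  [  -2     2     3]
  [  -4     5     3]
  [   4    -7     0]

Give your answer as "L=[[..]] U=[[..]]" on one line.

  row1 -= 2·row0 → [0,1,-3]
  row2 -= -2·row0 → [0,-3,6]
  row2 -= -3·row1 → [0,0,-3]

L=[[1,0,0],[2,1,0],[-2,-3,1]] U=[[-2,2,3],[0,1,-3],[0,0,-3]]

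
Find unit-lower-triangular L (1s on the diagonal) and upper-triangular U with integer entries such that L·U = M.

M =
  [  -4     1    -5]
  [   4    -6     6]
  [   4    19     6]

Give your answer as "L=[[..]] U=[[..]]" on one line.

  R1 -= -1·R0 → [0,-5,1]
  R2 -= -1·R0 → [0,20,1]
  R2 -= -4·R1 → [0,0,5]

L=[[1,0,0],[-1,1,0],[-1,-4,1]] U=[[-4,1,-5],[0,-5,1],[0,0,5]]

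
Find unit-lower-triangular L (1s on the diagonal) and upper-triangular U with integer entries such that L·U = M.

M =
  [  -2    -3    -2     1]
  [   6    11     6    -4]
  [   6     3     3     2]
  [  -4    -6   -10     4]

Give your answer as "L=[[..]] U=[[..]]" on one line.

  r1 -= -3·r0 → [0,2,0,-1]
  r2 -= -3·r0 → [0,-6,-3,5]
  r3 -= 2·r0 → [0,0,-6,2]
  r2 -= -3·r1 → [0,0,-3,2]
  r3 -= 0·r1 → [0,0,-6,2]
  r3 -= 2·r2 → [0,0,0,-2]

L=[[1,0,0,0],[-3,1,0,0],[-3,-3,1,0],[2,0,2,1]] U=[[-2,-3,-2,1],[0,2,0,-1],[0,0,-3,2],[0,0,0,-2]]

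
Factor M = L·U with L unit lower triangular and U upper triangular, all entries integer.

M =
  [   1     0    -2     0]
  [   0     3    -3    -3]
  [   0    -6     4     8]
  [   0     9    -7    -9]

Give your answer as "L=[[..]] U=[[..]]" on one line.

L=[[1,0,0,0],[0,1,0,0],[0,-2,1,0],[0,3,-1,1]] U=[[1,0,-2,0],[0,3,-3,-3],[0,0,-2,2],[0,0,0,2]]

  row1 -= 0·row0 → [0,3,-3,-3]
  row2 -= 0·row0 → [0,-6,4,8]
  row3 -= 0·row0 → [0,9,-7,-9]
  row2 -= -2·row1 → [0,0,-2,2]
  row3 -= 3·row1 → [0,0,2,0]
  row3 -= -1·row2 → [0,0,0,2]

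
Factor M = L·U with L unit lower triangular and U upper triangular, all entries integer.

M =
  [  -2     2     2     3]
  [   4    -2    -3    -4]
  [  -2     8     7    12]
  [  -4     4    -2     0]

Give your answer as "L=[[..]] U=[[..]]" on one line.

  row1 -= -2·row0 → [0,2,1,2]
  row2 -= 1·row0 → [0,6,5,9]
  row3 -= 2·row0 → [0,0,-6,-6]
  row2 -= 3·row1 → [0,0,2,3]
  row3 -= 0·row1 → [0,0,-6,-6]
  row3 -= -3·row2 → [0,0,0,3]

L=[[1,0,0,0],[-2,1,0,0],[1,3,1,0],[2,0,-3,1]] U=[[-2,2,2,3],[0,2,1,2],[0,0,2,3],[0,0,0,3]]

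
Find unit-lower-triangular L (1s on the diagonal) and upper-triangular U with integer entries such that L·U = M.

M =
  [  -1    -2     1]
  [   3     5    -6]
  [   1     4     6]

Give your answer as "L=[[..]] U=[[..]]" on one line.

L=[[1,0,0],[-3,1,0],[-1,-2,1]] U=[[-1,-2,1],[0,-1,-3],[0,0,1]]

  r1 -= -3·r0 → [0,-1,-3]
  r2 -= -1·r0 → [0,2,7]
  r2 -= -2·r1 → [0,0,1]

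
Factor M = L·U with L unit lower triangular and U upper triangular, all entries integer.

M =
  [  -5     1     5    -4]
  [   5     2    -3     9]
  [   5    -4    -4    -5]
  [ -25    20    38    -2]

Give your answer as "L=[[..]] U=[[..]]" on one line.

L=[[1,0,0,0],[-1,1,0,0],[-1,-1,1,0],[5,5,1,1]] U=[[-5,1,5,-4],[0,3,2,5],[0,0,3,-4],[0,0,0,-3]]

  row1 -= -1·row0 → [0,3,2,5]
  row2 -= -1·row0 → [0,-3,1,-9]
  row3 -= 5·row0 → [0,15,13,18]
  row2 -= -1·row1 → [0,0,3,-4]
  row3 -= 5·row1 → [0,0,3,-7]
  row3 -= 1·row2 → [0,0,0,-3]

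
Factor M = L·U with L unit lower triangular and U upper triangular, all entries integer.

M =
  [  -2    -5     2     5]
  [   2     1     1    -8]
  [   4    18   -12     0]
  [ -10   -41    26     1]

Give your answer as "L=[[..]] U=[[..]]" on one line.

L=[[1,0,0,0],[-1,1,0,0],[-2,-2,1,0],[5,4,-2,1]] U=[[-2,-5,2,5],[0,-4,3,-3],[0,0,-2,4],[0,0,0,-4]]

  row1 -= -1·row0 → [0,-4,3,-3]
  row2 -= -2·row0 → [0,8,-8,10]
  row3 -= 5·row0 → [0,-16,16,-24]
  row2 -= -2·row1 → [0,0,-2,4]
  row3 -= 4·row1 → [0,0,4,-12]
  row3 -= -2·row2 → [0,0,0,-4]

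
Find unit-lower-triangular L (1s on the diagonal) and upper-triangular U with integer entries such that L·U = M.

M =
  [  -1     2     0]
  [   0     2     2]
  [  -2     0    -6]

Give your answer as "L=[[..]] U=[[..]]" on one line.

  R1 -= 0·R0 → [0,2,2]
  R2 -= 2·R0 → [0,-4,-6]
  R2 -= -2·R1 → [0,0,-2]

L=[[1,0,0],[0,1,0],[2,-2,1]] U=[[-1,2,0],[0,2,2],[0,0,-2]]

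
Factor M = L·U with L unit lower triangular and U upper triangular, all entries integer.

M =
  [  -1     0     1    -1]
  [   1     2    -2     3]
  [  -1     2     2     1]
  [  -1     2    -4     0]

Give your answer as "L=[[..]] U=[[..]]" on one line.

  R1 -= -1·R0 → [0,2,-1,2]
  R2 -= 1·R0 → [0,2,1,2]
  R3 -= 1·R0 → [0,2,-5,1]
  R2 -= 1·R1 → [0,0,2,0]
  R3 -= 1·R1 → [0,0,-4,-1]
  R3 -= -2·R2 → [0,0,0,-1]

L=[[1,0,0,0],[-1,1,0,0],[1,1,1,0],[1,1,-2,1]] U=[[-1,0,1,-1],[0,2,-1,2],[0,0,2,0],[0,0,0,-1]]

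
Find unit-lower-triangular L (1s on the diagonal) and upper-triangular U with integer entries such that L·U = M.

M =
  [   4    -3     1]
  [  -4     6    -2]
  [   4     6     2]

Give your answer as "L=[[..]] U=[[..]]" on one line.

L=[[1,0,0],[-1,1,0],[1,3,1]] U=[[4,-3,1],[0,3,-1],[0,0,4]]

  r1 -= -1·r0 → [0,3,-1]
  r2 -= 1·r0 → [0,9,1]
  r2 -= 3·r1 → [0,0,4]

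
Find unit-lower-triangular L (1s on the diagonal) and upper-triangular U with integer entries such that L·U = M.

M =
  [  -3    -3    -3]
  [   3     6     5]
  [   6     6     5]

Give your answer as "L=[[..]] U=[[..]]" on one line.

  row1 -= -1·row0 → [0,3,2]
  row2 -= -2·row0 → [0,0,-1]
  row2 -= 0·row1 → [0,0,-1]

L=[[1,0,0],[-1,1,0],[-2,0,1]] U=[[-3,-3,-3],[0,3,2],[0,0,-1]]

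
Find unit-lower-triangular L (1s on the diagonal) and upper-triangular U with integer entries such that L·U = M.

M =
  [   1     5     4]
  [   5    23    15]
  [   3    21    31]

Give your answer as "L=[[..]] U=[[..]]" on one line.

  R1 -= 5·R0 → [0,-2,-5]
  R2 -= 3·R0 → [0,6,19]
  R2 -= -3·R1 → [0,0,4]

L=[[1,0,0],[5,1,0],[3,-3,1]] U=[[1,5,4],[0,-2,-5],[0,0,4]]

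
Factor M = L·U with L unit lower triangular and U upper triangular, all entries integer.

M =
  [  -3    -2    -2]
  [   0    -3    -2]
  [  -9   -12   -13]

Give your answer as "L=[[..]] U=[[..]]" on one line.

L=[[1,0,0],[0,1,0],[3,2,1]] U=[[-3,-2,-2],[0,-3,-2],[0,0,-3]]

  row1 -= 0·row0 → [0,-3,-2]
  row2 -= 3·row0 → [0,-6,-7]
  row2 -= 2·row1 → [0,0,-3]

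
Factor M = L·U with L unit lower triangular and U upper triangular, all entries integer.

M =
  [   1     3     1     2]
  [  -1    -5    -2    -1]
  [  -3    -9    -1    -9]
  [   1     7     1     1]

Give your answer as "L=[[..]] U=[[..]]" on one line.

L=[[1,0,0,0],[-1,1,0,0],[-3,0,1,0],[1,-2,-1,1]] U=[[1,3,1,2],[0,-2,-1,1],[0,0,2,-3],[0,0,0,-2]]

  row1 -= -1·row0 → [0,-2,-1,1]
  row2 -= -3·row0 → [0,0,2,-3]
  row3 -= 1·row0 → [0,4,0,-1]
  row2 -= 0·row1 → [0,0,2,-3]
  row3 -= -2·row1 → [0,0,-2,1]
  row3 -= -1·row2 → [0,0,0,-2]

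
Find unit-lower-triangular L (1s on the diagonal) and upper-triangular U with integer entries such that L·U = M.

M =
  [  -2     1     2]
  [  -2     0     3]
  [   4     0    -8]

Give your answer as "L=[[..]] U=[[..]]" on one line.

L=[[1,0,0],[1,1,0],[-2,-2,1]] U=[[-2,1,2],[0,-1,1],[0,0,-2]]

  row1 -= 1·row0 → [0,-1,1]
  row2 -= -2·row0 → [0,2,-4]
  row2 -= -2·row1 → [0,0,-2]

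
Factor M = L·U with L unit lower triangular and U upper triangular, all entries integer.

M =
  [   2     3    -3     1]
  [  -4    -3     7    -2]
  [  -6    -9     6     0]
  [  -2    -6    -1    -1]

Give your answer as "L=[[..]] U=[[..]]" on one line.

  r1 -= -2·r0 → [0,3,1,0]
  r2 -= -3·r0 → [0,0,-3,3]
  r3 -= -1·r0 → [0,-3,-4,0]
  r2 -= 0·r1 → [0,0,-3,3]
  r3 -= -1·r1 → [0,0,-3,0]
  r3 -= 1·r2 → [0,0,0,-3]

L=[[1,0,0,0],[-2,1,0,0],[-3,0,1,0],[-1,-1,1,1]] U=[[2,3,-3,1],[0,3,1,0],[0,0,-3,3],[0,0,0,-3]]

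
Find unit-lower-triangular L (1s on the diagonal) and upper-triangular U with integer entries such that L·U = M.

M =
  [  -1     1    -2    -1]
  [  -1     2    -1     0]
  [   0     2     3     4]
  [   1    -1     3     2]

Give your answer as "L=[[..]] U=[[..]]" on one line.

  r1 -= 1·r0 → [0,1,1,1]
  r2 -= 0·r0 → [0,2,3,4]
  r3 -= -1·r0 → [0,0,1,1]
  r2 -= 2·r1 → [0,0,1,2]
  r3 -= 0·r1 → [0,0,1,1]
  r3 -= 1·r2 → [0,0,0,-1]

L=[[1,0,0,0],[1,1,0,0],[0,2,1,0],[-1,0,1,1]] U=[[-1,1,-2,-1],[0,1,1,1],[0,0,1,2],[0,0,0,-1]]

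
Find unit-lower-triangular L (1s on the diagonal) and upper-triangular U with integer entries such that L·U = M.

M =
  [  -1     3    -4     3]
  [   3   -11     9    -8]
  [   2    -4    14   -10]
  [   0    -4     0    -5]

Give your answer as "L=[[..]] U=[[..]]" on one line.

  R1 -= -3·R0 → [0,-2,-3,1]
  R2 -= -2·R0 → [0,2,6,-4]
  R3 -= 0·R0 → [0,-4,0,-5]
  R2 -= -1·R1 → [0,0,3,-3]
  R3 -= 2·R1 → [0,0,6,-7]
  R3 -= 2·R2 → [0,0,0,-1]

L=[[1,0,0,0],[-3,1,0,0],[-2,-1,1,0],[0,2,2,1]] U=[[-1,3,-4,3],[0,-2,-3,1],[0,0,3,-3],[0,0,0,-1]]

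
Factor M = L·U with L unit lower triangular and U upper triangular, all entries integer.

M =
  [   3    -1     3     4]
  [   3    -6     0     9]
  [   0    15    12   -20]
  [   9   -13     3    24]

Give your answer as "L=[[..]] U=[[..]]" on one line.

L=[[1,0,0,0],[1,1,0,0],[0,-3,1,0],[3,2,0,1]] U=[[3,-1,3,4],[0,-5,-3,5],[0,0,3,-5],[0,0,0,2]]

  r1 -= 1·r0 → [0,-5,-3,5]
  r2 -= 0·r0 → [0,15,12,-20]
  r3 -= 3·r0 → [0,-10,-6,12]
  r2 -= -3·r1 → [0,0,3,-5]
  r3 -= 2·r1 → [0,0,0,2]
  r3 -= 0·r2 → [0,0,0,2]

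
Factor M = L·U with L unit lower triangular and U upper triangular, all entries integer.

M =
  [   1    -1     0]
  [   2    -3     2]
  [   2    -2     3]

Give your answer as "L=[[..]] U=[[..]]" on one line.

  r1 -= 2·r0 → [0,-1,2]
  r2 -= 2·r0 → [0,0,3]
  r2 -= 0·r1 → [0,0,3]

L=[[1,0,0],[2,1,0],[2,0,1]] U=[[1,-1,0],[0,-1,2],[0,0,3]]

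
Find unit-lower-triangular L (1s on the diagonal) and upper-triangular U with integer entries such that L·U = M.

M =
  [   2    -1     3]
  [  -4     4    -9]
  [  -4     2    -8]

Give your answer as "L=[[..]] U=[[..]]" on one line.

L=[[1,0,0],[-2,1,0],[-2,0,1]] U=[[2,-1,3],[0,2,-3],[0,0,-2]]

  r1 -= -2·r0 → [0,2,-3]
  r2 -= -2·r0 → [0,0,-2]
  r2 -= 0·r1 → [0,0,-2]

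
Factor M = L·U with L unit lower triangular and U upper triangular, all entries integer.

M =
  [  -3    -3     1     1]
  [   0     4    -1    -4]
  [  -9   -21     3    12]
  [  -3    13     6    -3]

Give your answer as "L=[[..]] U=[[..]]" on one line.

L=[[1,0,0,0],[0,1,0,0],[3,-3,1,0],[1,4,-3,1]] U=[[-3,-3,1,1],[0,4,-1,-4],[0,0,-3,-3],[0,0,0,3]]

  row1 -= 0·row0 → [0,4,-1,-4]
  row2 -= 3·row0 → [0,-12,0,9]
  row3 -= 1·row0 → [0,16,5,-4]
  row2 -= -3·row1 → [0,0,-3,-3]
  row3 -= 4·row1 → [0,0,9,12]
  row3 -= -3·row2 → [0,0,0,3]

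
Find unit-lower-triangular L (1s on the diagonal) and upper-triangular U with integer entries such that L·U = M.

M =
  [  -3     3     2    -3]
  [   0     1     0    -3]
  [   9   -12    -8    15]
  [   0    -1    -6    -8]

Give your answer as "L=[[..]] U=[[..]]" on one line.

  r1 -= 0·r0 → [0,1,0,-3]
  r2 -= -3·r0 → [0,-3,-2,6]
  r3 -= 0·r0 → [0,-1,-6,-8]
  r2 -= -3·r1 → [0,0,-2,-3]
  r3 -= -1·r1 → [0,0,-6,-11]
  r3 -= 3·r2 → [0,0,0,-2]

L=[[1,0,0,0],[0,1,0,0],[-3,-3,1,0],[0,-1,3,1]] U=[[-3,3,2,-3],[0,1,0,-3],[0,0,-2,-3],[0,0,0,-2]]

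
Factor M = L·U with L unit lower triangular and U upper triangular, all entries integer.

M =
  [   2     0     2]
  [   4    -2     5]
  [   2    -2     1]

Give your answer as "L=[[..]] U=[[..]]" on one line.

  row1 -= 2·row0 → [0,-2,1]
  row2 -= 1·row0 → [0,-2,-1]
  row2 -= 1·row1 → [0,0,-2]

L=[[1,0,0],[2,1,0],[1,1,1]] U=[[2,0,2],[0,-2,1],[0,0,-2]]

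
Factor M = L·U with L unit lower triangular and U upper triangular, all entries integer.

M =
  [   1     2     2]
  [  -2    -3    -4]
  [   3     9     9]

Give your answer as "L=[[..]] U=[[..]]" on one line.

  R1 -= -2·R0 → [0,1,0]
  R2 -= 3·R0 → [0,3,3]
  R2 -= 3·R1 → [0,0,3]

L=[[1,0,0],[-2,1,0],[3,3,1]] U=[[1,2,2],[0,1,0],[0,0,3]]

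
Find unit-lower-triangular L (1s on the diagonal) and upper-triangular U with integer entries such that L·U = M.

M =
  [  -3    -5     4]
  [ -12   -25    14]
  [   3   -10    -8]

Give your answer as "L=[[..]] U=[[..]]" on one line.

  row1 -= 4·row0 → [0,-5,-2]
  row2 -= -1·row0 → [0,-15,-4]
  row2 -= 3·row1 → [0,0,2]

L=[[1,0,0],[4,1,0],[-1,3,1]] U=[[-3,-5,4],[0,-5,-2],[0,0,2]]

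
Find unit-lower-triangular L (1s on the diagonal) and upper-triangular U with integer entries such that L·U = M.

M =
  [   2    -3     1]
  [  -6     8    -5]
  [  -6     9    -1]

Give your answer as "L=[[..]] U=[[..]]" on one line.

  row1 -= -3·row0 → [0,-1,-2]
  row2 -= -3·row0 → [0,0,2]
  row2 -= 0·row1 → [0,0,2]

L=[[1,0,0],[-3,1,0],[-3,0,1]] U=[[2,-3,1],[0,-1,-2],[0,0,2]]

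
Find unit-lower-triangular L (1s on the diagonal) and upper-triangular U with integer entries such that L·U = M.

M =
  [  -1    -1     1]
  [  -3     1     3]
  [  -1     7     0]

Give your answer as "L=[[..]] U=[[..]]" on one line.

  R1 -= 3·R0 → [0,4,0]
  R2 -= 1·R0 → [0,8,-1]
  R2 -= 2·R1 → [0,0,-1]

L=[[1,0,0],[3,1,0],[1,2,1]] U=[[-1,-1,1],[0,4,0],[0,0,-1]]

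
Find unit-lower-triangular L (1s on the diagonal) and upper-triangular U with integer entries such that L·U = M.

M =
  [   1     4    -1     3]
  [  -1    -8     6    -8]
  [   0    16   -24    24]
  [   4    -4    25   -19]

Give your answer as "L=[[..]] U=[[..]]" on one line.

  row1 -= -1·row0 → [0,-4,5,-5]
  row2 -= 0·row0 → [0,16,-24,24]
  row3 -= 4·row0 → [0,-20,29,-31]
  row2 -= -4·row1 → [0,0,-4,4]
  row3 -= 5·row1 → [0,0,4,-6]
  row3 -= -1·row2 → [0,0,0,-2]

L=[[1,0,0,0],[-1,1,0,0],[0,-4,1,0],[4,5,-1,1]] U=[[1,4,-1,3],[0,-4,5,-5],[0,0,-4,4],[0,0,0,-2]]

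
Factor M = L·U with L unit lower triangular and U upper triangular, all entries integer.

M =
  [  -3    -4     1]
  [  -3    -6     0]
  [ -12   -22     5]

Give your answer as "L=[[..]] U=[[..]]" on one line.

  R1 -= 1·R0 → [0,-2,-1]
  R2 -= 4·R0 → [0,-6,1]
  R2 -= 3·R1 → [0,0,4]

L=[[1,0,0],[1,1,0],[4,3,1]] U=[[-3,-4,1],[0,-2,-1],[0,0,4]]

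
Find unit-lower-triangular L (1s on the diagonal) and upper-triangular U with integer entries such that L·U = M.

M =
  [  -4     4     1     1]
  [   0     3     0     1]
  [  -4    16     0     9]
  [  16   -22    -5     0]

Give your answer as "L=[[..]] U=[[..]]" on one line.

  r1 -= 0·r0 → [0,3,0,1]
  r2 -= 1·r0 → [0,12,-1,8]
  r3 -= -4·r0 → [0,-6,-1,4]
  r2 -= 4·r1 → [0,0,-1,4]
  r3 -= -2·r1 → [0,0,-1,6]
  r3 -= 1·r2 → [0,0,0,2]

L=[[1,0,0,0],[0,1,0,0],[1,4,1,0],[-4,-2,1,1]] U=[[-4,4,1,1],[0,3,0,1],[0,0,-1,4],[0,0,0,2]]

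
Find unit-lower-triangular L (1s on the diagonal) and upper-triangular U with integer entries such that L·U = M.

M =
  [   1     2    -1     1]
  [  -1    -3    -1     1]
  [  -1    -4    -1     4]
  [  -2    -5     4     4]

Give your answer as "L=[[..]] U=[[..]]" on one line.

  r1 -= -1·r0 → [0,-1,-2,2]
  r2 -= -1·r0 → [0,-2,-2,5]
  r3 -= -2·r0 → [0,-1,2,6]
  r2 -= 2·r1 → [0,0,2,1]
  r3 -= 1·r1 → [0,0,4,4]
  r3 -= 2·r2 → [0,0,0,2]

L=[[1,0,0,0],[-1,1,0,0],[-1,2,1,0],[-2,1,2,1]] U=[[1,2,-1,1],[0,-1,-2,2],[0,0,2,1],[0,0,0,2]]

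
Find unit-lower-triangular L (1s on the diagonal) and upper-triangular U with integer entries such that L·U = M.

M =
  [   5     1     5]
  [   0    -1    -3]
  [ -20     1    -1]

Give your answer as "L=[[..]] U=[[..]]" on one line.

  row1 -= 0·row0 → [0,-1,-3]
  row2 -= -4·row0 → [0,5,19]
  row2 -= -5·row1 → [0,0,4]

L=[[1,0,0],[0,1,0],[-4,-5,1]] U=[[5,1,5],[0,-1,-3],[0,0,4]]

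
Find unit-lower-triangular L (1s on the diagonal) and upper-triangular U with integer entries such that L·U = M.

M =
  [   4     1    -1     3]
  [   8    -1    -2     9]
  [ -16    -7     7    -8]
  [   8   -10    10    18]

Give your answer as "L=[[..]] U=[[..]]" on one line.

  R1 -= 2·R0 → [0,-3,0,3]
  R2 -= -4·R0 → [0,-3,3,4]
  R3 -= 2·R0 → [0,-12,12,12]
  R2 -= 1·R1 → [0,0,3,1]
  R3 -= 4·R1 → [0,0,12,0]
  R3 -= 4·R2 → [0,0,0,-4]

L=[[1,0,0,0],[2,1,0,0],[-4,1,1,0],[2,4,4,1]] U=[[4,1,-1,3],[0,-3,0,3],[0,0,3,1],[0,0,0,-4]]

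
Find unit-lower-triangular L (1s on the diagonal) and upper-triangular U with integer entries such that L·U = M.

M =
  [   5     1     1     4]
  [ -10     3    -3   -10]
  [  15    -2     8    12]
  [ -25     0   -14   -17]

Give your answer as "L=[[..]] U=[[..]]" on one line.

L=[[1,0,0,0],[-2,1,0,0],[3,-1,1,0],[-5,1,-2,1]] U=[[5,1,1,4],[0,5,-1,-2],[0,0,4,-2],[0,0,0,1]]

  row1 -= -2·row0 → [0,5,-1,-2]
  row2 -= 3·row0 → [0,-5,5,0]
  row3 -= -5·row0 → [0,5,-9,3]
  row2 -= -1·row1 → [0,0,4,-2]
  row3 -= 1·row1 → [0,0,-8,5]
  row3 -= -2·row2 → [0,0,0,1]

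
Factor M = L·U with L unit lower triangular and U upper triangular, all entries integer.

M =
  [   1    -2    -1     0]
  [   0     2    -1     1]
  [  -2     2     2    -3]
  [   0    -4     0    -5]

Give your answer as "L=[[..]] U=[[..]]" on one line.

  r1 -= 0·r0 → [0,2,-1,1]
  r2 -= -2·r0 → [0,-2,0,-3]
  r3 -= 0·r0 → [0,-4,0,-5]
  r2 -= -1·r1 → [0,0,-1,-2]
  r3 -= -2·r1 → [0,0,-2,-3]
  r3 -= 2·r2 → [0,0,0,1]

L=[[1,0,0,0],[0,1,0,0],[-2,-1,1,0],[0,-2,2,1]] U=[[1,-2,-1,0],[0,2,-1,1],[0,0,-1,-2],[0,0,0,1]]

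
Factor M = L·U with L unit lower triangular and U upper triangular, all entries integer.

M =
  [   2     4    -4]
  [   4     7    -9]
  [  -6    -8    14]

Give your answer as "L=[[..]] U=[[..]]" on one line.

  row1 -= 2·row0 → [0,-1,-1]
  row2 -= -3·row0 → [0,4,2]
  row2 -= -4·row1 → [0,0,-2]

L=[[1,0,0],[2,1,0],[-3,-4,1]] U=[[2,4,-4],[0,-1,-1],[0,0,-2]]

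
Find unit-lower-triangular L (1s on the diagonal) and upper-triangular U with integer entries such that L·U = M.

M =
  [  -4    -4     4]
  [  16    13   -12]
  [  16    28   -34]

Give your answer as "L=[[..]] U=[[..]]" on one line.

L=[[1,0,0],[-4,1,0],[-4,-4,1]] U=[[-4,-4,4],[0,-3,4],[0,0,-2]]

  r1 -= -4·r0 → [0,-3,4]
  r2 -= -4·r0 → [0,12,-18]
  r2 -= -4·r1 → [0,0,-2]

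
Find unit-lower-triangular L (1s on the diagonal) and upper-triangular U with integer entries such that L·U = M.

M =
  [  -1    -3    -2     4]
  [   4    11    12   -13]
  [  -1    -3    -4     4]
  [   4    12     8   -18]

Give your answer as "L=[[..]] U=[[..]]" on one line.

L=[[1,0,0,0],[-4,1,0,0],[1,0,1,0],[-4,0,0,1]] U=[[-1,-3,-2,4],[0,-1,4,3],[0,0,-2,0],[0,0,0,-2]]

  row1 -= -4·row0 → [0,-1,4,3]
  row2 -= 1·row0 → [0,0,-2,0]
  row3 -= -4·row0 → [0,0,0,-2]
  row2 -= 0·row1 → [0,0,-2,0]
  row3 -= 0·row1 → [0,0,0,-2]
  row3 -= 0·row2 → [0,0,0,-2]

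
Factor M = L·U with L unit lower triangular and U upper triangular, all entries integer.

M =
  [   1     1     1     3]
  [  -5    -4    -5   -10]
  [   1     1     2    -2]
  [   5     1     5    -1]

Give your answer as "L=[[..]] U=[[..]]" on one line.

  r1 -= -5·r0 → [0,1,0,5]
  r2 -= 1·r0 → [0,0,1,-5]
  r3 -= 5·r0 → [0,-4,0,-16]
  r2 -= 0·r1 → [0,0,1,-5]
  r3 -= -4·r1 → [0,0,0,4]
  r3 -= 0·r2 → [0,0,0,4]

L=[[1,0,0,0],[-5,1,0,0],[1,0,1,0],[5,-4,0,1]] U=[[1,1,1,3],[0,1,0,5],[0,0,1,-5],[0,0,0,4]]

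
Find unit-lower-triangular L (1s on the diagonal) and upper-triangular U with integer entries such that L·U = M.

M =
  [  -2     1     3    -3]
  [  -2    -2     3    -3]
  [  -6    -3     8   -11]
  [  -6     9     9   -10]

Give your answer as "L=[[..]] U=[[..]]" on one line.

L=[[1,0,0,0],[1,1,0,0],[3,2,1,0],[3,-2,0,1]] U=[[-2,1,3,-3],[0,-3,0,0],[0,0,-1,-2],[0,0,0,-1]]

  r1 -= 1·r0 → [0,-3,0,0]
  r2 -= 3·r0 → [0,-6,-1,-2]
  r3 -= 3·r0 → [0,6,0,-1]
  r2 -= 2·r1 → [0,0,-1,-2]
  r3 -= -2·r1 → [0,0,0,-1]
  r3 -= 0·r2 → [0,0,0,-1]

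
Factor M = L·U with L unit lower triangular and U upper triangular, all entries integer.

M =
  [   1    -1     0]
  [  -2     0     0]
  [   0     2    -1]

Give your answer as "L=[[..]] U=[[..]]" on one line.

  R1 -= -2·R0 → [0,-2,0]
  R2 -= 0·R0 → [0,2,-1]
  R2 -= -1·R1 → [0,0,-1]

L=[[1,0,0],[-2,1,0],[0,-1,1]] U=[[1,-1,0],[0,-2,0],[0,0,-1]]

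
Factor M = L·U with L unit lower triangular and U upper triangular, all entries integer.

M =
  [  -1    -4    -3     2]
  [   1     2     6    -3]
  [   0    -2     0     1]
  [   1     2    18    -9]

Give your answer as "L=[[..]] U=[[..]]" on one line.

L=[[1,0,0,0],[-1,1,0,0],[0,1,1,0],[-1,1,-4,1]] U=[[-1,-4,-3,2],[0,-2,3,-1],[0,0,-3,2],[0,0,0,2]]

  row1 -= -1·row0 → [0,-2,3,-1]
  row2 -= 0·row0 → [0,-2,0,1]
  row3 -= -1·row0 → [0,-2,15,-7]
  row2 -= 1·row1 → [0,0,-3,2]
  row3 -= 1·row1 → [0,0,12,-6]
  row3 -= -4·row2 → [0,0,0,2]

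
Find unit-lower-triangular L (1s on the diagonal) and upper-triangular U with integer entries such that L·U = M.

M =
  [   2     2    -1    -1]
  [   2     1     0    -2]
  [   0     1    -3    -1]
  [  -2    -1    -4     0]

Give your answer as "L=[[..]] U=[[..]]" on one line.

L=[[1,0,0,0],[1,1,0,0],[0,-1,1,0],[-1,-1,2,1]] U=[[2,2,-1,-1],[0,-1,1,-1],[0,0,-2,-2],[0,0,0,2]]

  r1 -= 1·r0 → [0,-1,1,-1]
  r2 -= 0·r0 → [0,1,-3,-1]
  r3 -= -1·r0 → [0,1,-5,-1]
  r2 -= -1·r1 → [0,0,-2,-2]
  r3 -= -1·r1 → [0,0,-4,-2]
  r3 -= 2·r2 → [0,0,0,2]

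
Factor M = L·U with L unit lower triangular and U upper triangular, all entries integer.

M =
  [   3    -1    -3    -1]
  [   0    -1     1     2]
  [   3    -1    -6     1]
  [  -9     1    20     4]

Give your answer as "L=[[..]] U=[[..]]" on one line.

L=[[1,0,0,0],[0,1,0,0],[1,0,1,0],[-3,2,-3,1]] U=[[3,-1,-3,-1],[0,-1,1,2],[0,0,-3,2],[0,0,0,3]]

  r1 -= 0·r0 → [0,-1,1,2]
  r2 -= 1·r0 → [0,0,-3,2]
  r3 -= -3·r0 → [0,-2,11,1]
  r2 -= 0·r1 → [0,0,-3,2]
  r3 -= 2·r1 → [0,0,9,-3]
  r3 -= -3·r2 → [0,0,0,3]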